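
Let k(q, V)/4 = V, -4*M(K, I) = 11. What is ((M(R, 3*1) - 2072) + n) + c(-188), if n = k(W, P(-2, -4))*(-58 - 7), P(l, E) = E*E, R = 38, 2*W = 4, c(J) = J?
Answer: -25691/4 ≈ -6422.8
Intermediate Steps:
W = 2 (W = (1/2)*4 = 2)
M(K, I) = -11/4 (M(K, I) = -1/4*11 = -11/4)
P(l, E) = E**2
k(q, V) = 4*V
n = -4160 (n = (4*(-4)**2)*(-58 - 7) = (4*16)*(-65) = 64*(-65) = -4160)
((M(R, 3*1) - 2072) + n) + c(-188) = ((-11/4 - 2072) - 4160) - 188 = (-8299/4 - 4160) - 188 = -24939/4 - 188 = -25691/4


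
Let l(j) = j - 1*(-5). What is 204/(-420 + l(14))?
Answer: -204/401 ≈ -0.50873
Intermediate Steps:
l(j) = 5 + j (l(j) = j + 5 = 5 + j)
204/(-420 + l(14)) = 204/(-420 + (5 + 14)) = 204/(-420 + 19) = 204/(-401) = 204*(-1/401) = -204/401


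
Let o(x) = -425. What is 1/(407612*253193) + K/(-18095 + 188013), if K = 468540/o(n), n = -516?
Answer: -4835543875483549/745292881762770740 ≈ -0.0064881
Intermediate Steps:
K = -93708/85 (K = 468540/(-425) = 468540*(-1/425) = -93708/85 ≈ -1102.4)
1/(407612*253193) + K/(-18095 + 188013) = 1/(407612*253193) - 93708/(85*(-18095 + 188013)) = (1/407612)*(1/253193) - 93708/85/169918 = 1/103204505116 - 93708/85*1/169918 = 1/103204505116 - 46854/7221515 = -4835543875483549/745292881762770740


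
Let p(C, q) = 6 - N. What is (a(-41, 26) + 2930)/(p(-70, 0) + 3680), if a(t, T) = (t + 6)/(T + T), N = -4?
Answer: 3385/4264 ≈ 0.79386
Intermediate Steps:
p(C, q) = 10 (p(C, q) = 6 - 1*(-4) = 6 + 4 = 10)
a(t, T) = (6 + t)/(2*T) (a(t, T) = (6 + t)/((2*T)) = (6 + t)*(1/(2*T)) = (6 + t)/(2*T))
(a(-41, 26) + 2930)/(p(-70, 0) + 3680) = ((½)*(6 - 41)/26 + 2930)/(10 + 3680) = ((½)*(1/26)*(-35) + 2930)/3690 = (-35/52 + 2930)*(1/3690) = (152325/52)*(1/3690) = 3385/4264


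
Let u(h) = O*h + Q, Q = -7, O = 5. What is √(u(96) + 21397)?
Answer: 27*√30 ≈ 147.89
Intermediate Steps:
u(h) = -7 + 5*h (u(h) = 5*h - 7 = -7 + 5*h)
√(u(96) + 21397) = √((-7 + 5*96) + 21397) = √((-7 + 480) + 21397) = √(473 + 21397) = √21870 = 27*√30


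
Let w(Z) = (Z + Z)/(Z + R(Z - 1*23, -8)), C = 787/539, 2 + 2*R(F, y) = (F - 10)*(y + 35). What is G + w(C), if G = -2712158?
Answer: -310883823695/114626 ≈ -2.7122e+6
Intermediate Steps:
R(F, y) = -1 + (-10 + F)*(35 + y)/2 (R(F, y) = -1 + ((F - 10)*(y + 35))/2 = -1 + ((-10 + F)*(35 + y))/2 = -1 + (-10 + F)*(35 + y)/2)
C = 787/539 (C = 787*(1/539) = 787/539 ≈ 1.4601)
w(Z) = 2*Z/(-893/2 + 29*Z/2) (w(Z) = (Z + Z)/(Z + (-176 - 5*(-8) + 35*(Z - 1*23)/2 + (½)*(Z - 1*23)*(-8))) = (2*Z)/(Z + (-176 + 40 + 35*(Z - 23)/2 + (½)*(Z - 23)*(-8))) = (2*Z)/(Z + (-176 + 40 + 35*(-23 + Z)/2 + (½)*(-23 + Z)*(-8))) = (2*Z)/(Z + (-176 + 40 + (-805/2 + 35*Z/2) + (92 - 4*Z))) = (2*Z)/(Z + (-893/2 + 27*Z/2)) = (2*Z)/(-893/2 + 29*Z/2) = 2*Z/(-893/2 + 29*Z/2))
G + w(C) = -2712158 + 4*(787/539)/(-893 + 29*(787/539)) = -2712158 + 4*(787/539)/(-893 + 22823/539) = -2712158 + 4*(787/539)/(-458504/539) = -2712158 + 4*(787/539)*(-539/458504) = -2712158 - 787/114626 = -310883823695/114626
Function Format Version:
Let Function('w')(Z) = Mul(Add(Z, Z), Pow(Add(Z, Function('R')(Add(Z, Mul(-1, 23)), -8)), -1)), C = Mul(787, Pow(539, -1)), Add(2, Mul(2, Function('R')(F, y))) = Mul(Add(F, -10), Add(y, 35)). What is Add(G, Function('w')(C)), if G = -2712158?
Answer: Rational(-310883823695, 114626) ≈ -2.7122e+6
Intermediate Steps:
Function('R')(F, y) = Add(-1, Mul(Rational(1, 2), Add(-10, F), Add(35, y))) (Function('R')(F, y) = Add(-1, Mul(Rational(1, 2), Mul(Add(F, -10), Add(y, 35)))) = Add(-1, Mul(Rational(1, 2), Mul(Add(-10, F), Add(35, y)))) = Add(-1, Mul(Rational(1, 2), Add(-10, F), Add(35, y))))
C = Rational(787, 539) (C = Mul(787, Rational(1, 539)) = Rational(787, 539) ≈ 1.4601)
Function('w')(Z) = Mul(2, Z, Pow(Add(Rational(-893, 2), Mul(Rational(29, 2), Z)), -1)) (Function('w')(Z) = Mul(Add(Z, Z), Pow(Add(Z, Add(-176, Mul(-5, -8), Mul(Rational(35, 2), Add(Z, Mul(-1, 23))), Mul(Rational(1, 2), Add(Z, Mul(-1, 23)), -8))), -1)) = Mul(Mul(2, Z), Pow(Add(Z, Add(-176, 40, Mul(Rational(35, 2), Add(Z, -23)), Mul(Rational(1, 2), Add(Z, -23), -8))), -1)) = Mul(Mul(2, Z), Pow(Add(Z, Add(-176, 40, Mul(Rational(35, 2), Add(-23, Z)), Mul(Rational(1, 2), Add(-23, Z), -8))), -1)) = Mul(Mul(2, Z), Pow(Add(Z, Add(-176, 40, Add(Rational(-805, 2), Mul(Rational(35, 2), Z)), Add(92, Mul(-4, Z)))), -1)) = Mul(Mul(2, Z), Pow(Add(Z, Add(Rational(-893, 2), Mul(Rational(27, 2), Z))), -1)) = Mul(Mul(2, Z), Pow(Add(Rational(-893, 2), Mul(Rational(29, 2), Z)), -1)) = Mul(2, Z, Pow(Add(Rational(-893, 2), Mul(Rational(29, 2), Z)), -1)))
Add(G, Function('w')(C)) = Add(-2712158, Mul(4, Rational(787, 539), Pow(Add(-893, Mul(29, Rational(787, 539))), -1))) = Add(-2712158, Mul(4, Rational(787, 539), Pow(Add(-893, Rational(22823, 539)), -1))) = Add(-2712158, Mul(4, Rational(787, 539), Pow(Rational(-458504, 539), -1))) = Add(-2712158, Mul(4, Rational(787, 539), Rational(-539, 458504))) = Add(-2712158, Rational(-787, 114626)) = Rational(-310883823695, 114626)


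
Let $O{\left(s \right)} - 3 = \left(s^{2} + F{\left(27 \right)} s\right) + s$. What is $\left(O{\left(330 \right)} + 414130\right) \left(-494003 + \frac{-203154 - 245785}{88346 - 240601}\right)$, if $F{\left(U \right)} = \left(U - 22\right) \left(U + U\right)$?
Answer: $- \frac{46065778501245438}{152255} \approx -3.0256 \cdot 10^{11}$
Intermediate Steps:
$F{\left(U \right)} = 2 U \left(-22 + U\right)$ ($F{\left(U \right)} = \left(-22 + U\right) 2 U = 2 U \left(-22 + U\right)$)
$O{\left(s \right)} = 3 + s^{2} + 271 s$ ($O{\left(s \right)} = 3 + \left(\left(s^{2} + 2 \cdot 27 \left(-22 + 27\right) s\right) + s\right) = 3 + \left(\left(s^{2} + 2 \cdot 27 \cdot 5 s\right) + s\right) = 3 + \left(\left(s^{2} + 270 s\right) + s\right) = 3 + \left(s^{2} + 271 s\right) = 3 + s^{2} + 271 s$)
$\left(O{\left(330 \right)} + 414130\right) \left(-494003 + \frac{-203154 - 245785}{88346 - 240601}\right) = \left(\left(3 + 330^{2} + 271 \cdot 330\right) + 414130\right) \left(-494003 + \frac{-203154 - 245785}{88346 - 240601}\right) = \left(\left(3 + 108900 + 89430\right) + 414130\right) \left(-494003 - \frac{448939}{-152255}\right) = \left(198333 + 414130\right) \left(-494003 - - \frac{448939}{152255}\right) = 612463 \left(-494003 + \frac{448939}{152255}\right) = 612463 \left(- \frac{75213977826}{152255}\right) = - \frac{46065778501245438}{152255}$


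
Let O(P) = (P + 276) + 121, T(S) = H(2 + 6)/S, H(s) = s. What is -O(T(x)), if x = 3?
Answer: -1199/3 ≈ -399.67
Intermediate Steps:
T(S) = 8/S (T(S) = (2 + 6)/S = 8/S)
O(P) = 397 + P (O(P) = (276 + P) + 121 = 397 + P)
-O(T(x)) = -(397 + 8/3) = -1*1199/3 = -1199/3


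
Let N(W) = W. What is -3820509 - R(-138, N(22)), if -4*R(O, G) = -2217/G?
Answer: -336207009/88 ≈ -3.8205e+6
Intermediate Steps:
R(O, G) = 2217/(4*G) (R(O, G) = -(-2217)/(4*G) = 2217/(4*G))
-3820509 - R(-138, N(22)) = -3820509 - 2217/(4*22) = -3820509 - 1*2217/88 = -3820509 - 2217/88 = -336207009/88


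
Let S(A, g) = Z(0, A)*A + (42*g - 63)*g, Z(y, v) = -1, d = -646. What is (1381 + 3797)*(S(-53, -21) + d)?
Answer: 99686856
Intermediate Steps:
S(A, g) = -A + g*(-63 + 42*g) (S(A, g) = -A + (42*g - 63)*g = -A + (-63 + 42*g)*g = -A + g*(-63 + 42*g))
(1381 + 3797)*(S(-53, -21) + d) = (1381 + 3797)*((-1*(-53) - 63*(-21) + 42*(-21)²) - 646) = 5178*((53 + 1323 + 42*441) - 646) = 5178*((53 + 1323 + 18522) - 646) = 5178*(19898 - 646) = 5178*19252 = 99686856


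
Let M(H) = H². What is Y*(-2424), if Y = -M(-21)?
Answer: 1068984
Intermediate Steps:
Y = -441 (Y = -1*(-21)² = -1*441 = -441)
Y*(-2424) = -441*(-2424) = 1068984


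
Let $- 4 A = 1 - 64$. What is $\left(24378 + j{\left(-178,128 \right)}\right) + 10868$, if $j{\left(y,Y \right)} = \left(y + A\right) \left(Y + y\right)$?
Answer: $\frac{86717}{2} \approx 43359.0$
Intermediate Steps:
$A = \frac{63}{4}$ ($A = - \frac{1 - 64}{4} = \left(- \frac{1}{4}\right) \left(-63\right) = \frac{63}{4} \approx 15.75$)
$j{\left(y,Y \right)} = \left(\frac{63}{4} + y\right) \left(Y + y\right)$ ($j{\left(y,Y \right)} = \left(y + \frac{63}{4}\right) \left(Y + y\right) = \left(\frac{63}{4} + y\right) \left(Y + y\right)$)
$\left(24378 + j{\left(-178,128 \right)}\right) + 10868 = \left(24378 + \left(\left(-178\right)^{2} + \frac{63}{4} \cdot 128 + \frac{63}{4} \left(-178\right) + 128 \left(-178\right)\right)\right) + 10868 = \left(24378 + \left(31684 + 2016 - \frac{5607}{2} - 22784\right)\right) + 10868 = \left(24378 + \frac{16225}{2}\right) + 10868 = \frac{64981}{2} + 10868 = \frac{86717}{2}$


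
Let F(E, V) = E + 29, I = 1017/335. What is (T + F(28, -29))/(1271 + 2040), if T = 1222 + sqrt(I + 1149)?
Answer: 1279/3311 + 2*sqrt(32321805)/1109185 ≈ 0.39654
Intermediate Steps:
I = 1017/335 (I = 1017*(1/335) = 1017/335 ≈ 3.0358)
F(E, V) = 29 + E
T = 1222 + 2*sqrt(32321805)/335 (T = 1222 + sqrt(1017/335 + 1149) = 1222 + sqrt(385932/335) = 1222 + 2*sqrt(32321805)/335 ≈ 1255.9)
(T + F(28, -29))/(1271 + 2040) = ((1222 + 2*sqrt(32321805)/335) + (29 + 28))/(1271 + 2040) = ((1222 + 2*sqrt(32321805)/335) + 57)/3311 = (1279 + 2*sqrt(32321805)/335)*(1/3311) = 1279/3311 + 2*sqrt(32321805)/1109185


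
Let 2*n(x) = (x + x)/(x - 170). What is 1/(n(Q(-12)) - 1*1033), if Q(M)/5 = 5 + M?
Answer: -41/42346 ≈ -0.00096821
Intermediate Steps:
Q(M) = 25 + 5*M (Q(M) = 5*(5 + M) = 25 + 5*M)
n(x) = x/(-170 + x) (n(x) = ((x + x)/(x - 170))/2 = ((2*x)/(-170 + x))/2 = (2*x/(-170 + x))/2 = x/(-170 + x))
1/(n(Q(-12)) - 1*1033) = 1/((25 + 5*(-12))/(-170 + (25 + 5*(-12))) - 1*1033) = 1/((25 - 60)/(-170 + (25 - 60)) - 1033) = 1/(-35/(-170 - 35) - 1033) = 1/(-35/(-205) - 1033) = 1/(-35*(-1/205) - 1033) = 1/(7/41 - 1033) = 1/(-42346/41) = -41/42346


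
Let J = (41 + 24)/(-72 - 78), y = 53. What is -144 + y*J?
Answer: -5009/30 ≈ -166.97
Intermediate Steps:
J = -13/30 (J = 65/(-150) = 65*(-1/150) = -13/30 ≈ -0.43333)
-144 + y*J = -144 + 53*(-13/30) = -144 - 689/30 = -5009/30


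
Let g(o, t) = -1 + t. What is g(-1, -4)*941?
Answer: -4705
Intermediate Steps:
g(-1, -4)*941 = (-1 - 4)*941 = -5*941 = -4705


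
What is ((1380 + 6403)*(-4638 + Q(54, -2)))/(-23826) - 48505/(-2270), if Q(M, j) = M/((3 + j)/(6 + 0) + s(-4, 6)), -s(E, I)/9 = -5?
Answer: 68223022329/44415274 ≈ 1536.0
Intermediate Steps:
s(E, I) = 45 (s(E, I) = -9*(-5) = 45)
Q(M, j) = M/(91/2 + j/6) (Q(M, j) = M/((3 + j)/(6 + 0) + 45) = M/((3 + j)/6 + 45) = M/((3 + j)*(1/6) + 45) = M/((1/2 + j/6) + 45) = M/(91/2 + j/6))
((1380 + 6403)*(-4638 + Q(54, -2)))/(-23826) - 48505/(-2270) = ((1380 + 6403)*(-4638 + 6*54/(273 - 2)))/(-23826) - 48505/(-2270) = (7783*(-4638 + 6*54/271))*(-1/23826) - 48505*(-1/2270) = (7783*(-4638 + 6*54*(1/271)))*(-1/23826) + 9701/454 = (7783*(-4638 + 324/271))*(-1/23826) + 9701/454 = (7783*(-1256574/271))*(-1/23826) + 9701/454 = -9779915442/271*(-1/23826) + 9701/454 = 148180537/97831 + 9701/454 = 68223022329/44415274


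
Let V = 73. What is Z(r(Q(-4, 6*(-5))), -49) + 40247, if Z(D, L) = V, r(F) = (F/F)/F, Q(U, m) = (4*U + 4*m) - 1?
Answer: 40320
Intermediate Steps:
Q(U, m) = -1 + 4*U + 4*m
r(F) = 1/F
Z(D, L) = 73
Z(r(Q(-4, 6*(-5))), -49) + 40247 = 73 + 40247 = 40320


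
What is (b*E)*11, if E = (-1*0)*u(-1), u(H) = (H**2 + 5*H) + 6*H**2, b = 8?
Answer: 0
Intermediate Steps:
u(H) = 5*H + 7*H**2
E = 0 (E = (-1*0)*(-(5 + 7*(-1))) = 0*(-(5 - 7)) = 0*(-1*(-2)) = 0*2 = 0)
(b*E)*11 = (8*0)*11 = 0*11 = 0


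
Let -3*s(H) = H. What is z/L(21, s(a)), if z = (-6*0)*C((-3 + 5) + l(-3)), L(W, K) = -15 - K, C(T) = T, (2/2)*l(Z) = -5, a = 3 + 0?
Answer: 0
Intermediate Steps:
a = 3
l(Z) = -5
s(H) = -H/3
z = 0 (z = (-6*0)*((-3 + 5) - 5) = 0*(2 - 5) = 0*(-3) = 0)
z/L(21, s(a)) = 0/(-15 - (-1)*3/3) = 0/(-15 - 1*(-1)) = 0/(-15 + 1) = 0/(-14) = 0*(-1/14) = 0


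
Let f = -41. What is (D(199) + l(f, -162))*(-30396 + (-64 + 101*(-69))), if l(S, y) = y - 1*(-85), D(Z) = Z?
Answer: -4566338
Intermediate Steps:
l(S, y) = 85 + y (l(S, y) = y + 85 = 85 + y)
(D(199) + l(f, -162))*(-30396 + (-64 + 101*(-69))) = (199 + (85 - 162))*(-30396 + (-64 + 101*(-69))) = (199 - 77)*(-30396 + (-64 - 6969)) = 122*(-30396 - 7033) = 122*(-37429) = -4566338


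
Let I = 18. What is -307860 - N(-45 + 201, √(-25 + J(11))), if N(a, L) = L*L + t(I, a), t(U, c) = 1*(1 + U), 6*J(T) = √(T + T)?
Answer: -307854 - √22/6 ≈ -3.0786e+5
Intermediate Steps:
J(T) = √2*√T/6 (J(T) = √(T + T)/6 = √(2*T)/6 = (√2*√T)/6 = √2*√T/6)
t(U, c) = 1 + U
N(a, L) = 19 + L² (N(a, L) = L*L + (1 + 18) = L² + 19 = 19 + L²)
-307860 - N(-45 + 201, √(-25 + J(11))) = -307860 - (19 + (√(-25 + √2*√11/6))²) = -307860 - (19 + (√(-25 + √22/6))²) = -307860 - (19 + (-25 + √22/6)) = -307860 - (-6 + √22/6) = -307860 + (6 - √22/6) = -307854 - √22/6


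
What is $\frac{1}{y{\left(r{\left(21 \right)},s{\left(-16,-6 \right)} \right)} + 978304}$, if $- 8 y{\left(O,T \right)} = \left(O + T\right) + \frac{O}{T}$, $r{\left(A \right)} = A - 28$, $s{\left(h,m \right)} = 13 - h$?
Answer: $\frac{232}{226965897} \approx 1.0222 \cdot 10^{-6}$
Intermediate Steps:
$r{\left(A \right)} = -28 + A$
$y{\left(O,T \right)} = - \frac{O}{8} - \frac{T}{8} - \frac{O}{8 T}$ ($y{\left(O,T \right)} = - \frac{\left(O + T\right) + \frac{O}{T}}{8} = - \frac{O + T + \frac{O}{T}}{8} = - \frac{O}{8} - \frac{T}{8} - \frac{O}{8 T}$)
$\frac{1}{y{\left(r{\left(21 \right)},s{\left(-16,-6 \right)} \right)} + 978304} = \frac{1}{\frac{- (-28 + 21) - \left(13 - -16\right) \left(\left(-28 + 21\right) + \left(13 - -16\right)\right)}{8 \left(13 - -16\right)} + 978304} = \frac{1}{\frac{\left(-1\right) \left(-7\right) - \left(13 + 16\right) \left(-7 + \left(13 + 16\right)\right)}{8 \left(13 + 16\right)} + 978304} = \frac{1}{\frac{7 - 29 \left(-7 + 29\right)}{8 \cdot 29} + 978304} = \frac{1}{\frac{1}{8} \cdot \frac{1}{29} \left(7 - 29 \cdot 22\right) + 978304} = \frac{1}{\frac{1}{8} \cdot \frac{1}{29} \left(7 - 638\right) + 978304} = \frac{1}{\frac{1}{8} \cdot \frac{1}{29} \left(-631\right) + 978304} = \frac{1}{- \frac{631}{232} + 978304} = \frac{1}{\frac{226965897}{232}} = \frac{232}{226965897}$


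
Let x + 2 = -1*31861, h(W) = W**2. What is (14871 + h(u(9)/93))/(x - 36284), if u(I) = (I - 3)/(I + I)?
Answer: -1157573512/5304630627 ≈ -0.21822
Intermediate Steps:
u(I) = (-3 + I)/(2*I) (u(I) = (-3 + I)/((2*I)) = (-3 + I)*(1/(2*I)) = (-3 + I)/(2*I))
x = -31863 (x = -2 - 1*31861 = -2 - 31861 = -31863)
(14871 + h(u(9)/93))/(x - 36284) = (14871 + (((1/2)*(-3 + 9)/9)/93)**2)/(-31863 - 36284) = (14871 + (((1/2)*(1/9)*6)*(1/93))**2)/(-68147) = (14871 + ((1/3)*(1/93))**2)*(-1/68147) = (14871 + (1/279)**2)*(-1/68147) = (14871 + 1/77841)*(-1/68147) = (1157573512/77841)*(-1/68147) = -1157573512/5304630627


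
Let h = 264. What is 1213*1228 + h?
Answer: 1489828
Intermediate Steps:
1213*1228 + h = 1213*1228 + 264 = 1489564 + 264 = 1489828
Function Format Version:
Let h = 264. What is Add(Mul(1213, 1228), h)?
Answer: 1489828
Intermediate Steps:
Add(Mul(1213, 1228), h) = Add(Mul(1213, 1228), 264) = Add(1489564, 264) = 1489828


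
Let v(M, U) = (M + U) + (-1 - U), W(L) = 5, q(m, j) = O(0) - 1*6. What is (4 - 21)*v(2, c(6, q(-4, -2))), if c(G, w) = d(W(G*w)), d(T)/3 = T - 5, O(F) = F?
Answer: -17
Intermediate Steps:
q(m, j) = -6 (q(m, j) = 0 - 1*6 = 0 - 6 = -6)
d(T) = -15 + 3*T (d(T) = 3*(T - 5) = 3*(-5 + T) = -15 + 3*T)
c(G, w) = 0 (c(G, w) = -15 + 3*5 = -15 + 15 = 0)
v(M, U) = -1 + M
(4 - 21)*v(2, c(6, q(-4, -2))) = (4 - 21)*(-1 + 2) = -17*1 = -17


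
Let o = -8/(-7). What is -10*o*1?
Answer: -80/7 ≈ -11.429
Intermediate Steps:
o = 8/7 (o = -8*(-1/7) = 8/7 ≈ 1.1429)
-10*o*1 = -10*8/7*1 = -80/7*1 = -80/7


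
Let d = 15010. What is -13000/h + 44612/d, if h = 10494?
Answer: 3592478/2072565 ≈ 1.7333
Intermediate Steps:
-13000/h + 44612/d = -13000/10494 + 44612/15010 = -13000*1/10494 + 44612*(1/15010) = -6500/5247 + 1174/395 = 3592478/2072565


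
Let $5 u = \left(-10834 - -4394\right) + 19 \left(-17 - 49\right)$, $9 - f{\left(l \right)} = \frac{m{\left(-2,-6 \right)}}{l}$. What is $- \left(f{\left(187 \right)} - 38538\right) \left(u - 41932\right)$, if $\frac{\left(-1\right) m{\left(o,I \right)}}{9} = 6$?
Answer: $- \frac{1566007096626}{935} \approx -1.6749 \cdot 10^{9}$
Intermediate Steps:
$m{\left(o,I \right)} = -54$ ($m{\left(o,I \right)} = \left(-9\right) 6 = -54$)
$f{\left(l \right)} = 9 + \frac{54}{l}$ ($f{\left(l \right)} = 9 - - \frac{54}{l} = 9 + \frac{54}{l}$)
$u = - \frac{7694}{5}$ ($u = \frac{\left(-10834 - -4394\right) + 19 \left(-17 - 49\right)}{5} = \frac{\left(-10834 + 4394\right) + 19 \left(-66\right)}{5} = \frac{-6440 - 1254}{5} = \frac{1}{5} \left(-7694\right) = - \frac{7694}{5} \approx -1538.8$)
$- \left(f{\left(187 \right)} - 38538\right) \left(u - 41932\right) = - \left(\left(9 + \frac{54}{187}\right) - 38538\right) \left(- \frac{7694}{5} - 41932\right) = - \frac{\left(\left(9 + 54 \cdot \frac{1}{187}\right) - 38538\right) \left(-217354\right)}{5} = - \frac{\left(\left(9 + \frac{54}{187}\right) - 38538\right) \left(-217354\right)}{5} = - \frac{\left(\frac{1737}{187} - 38538\right) \left(-217354\right)}{5} = - \frac{\left(-7204869\right) \left(-217354\right)}{187 \cdot 5} = \left(-1\right) \frac{1566007096626}{935} = - \frac{1566007096626}{935}$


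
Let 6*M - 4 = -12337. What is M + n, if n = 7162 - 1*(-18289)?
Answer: 46791/2 ≈ 23396.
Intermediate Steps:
M = -4111/2 (M = 2/3 + (1/6)*(-12337) = 2/3 - 12337/6 = -4111/2 ≈ -2055.5)
n = 25451 (n = 7162 + 18289 = 25451)
M + n = -4111/2 + 25451 = 46791/2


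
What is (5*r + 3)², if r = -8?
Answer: 1369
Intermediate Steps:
(5*r + 3)² = (5*(-8) + 3)² = (-40 + 3)² = (-37)² = 1369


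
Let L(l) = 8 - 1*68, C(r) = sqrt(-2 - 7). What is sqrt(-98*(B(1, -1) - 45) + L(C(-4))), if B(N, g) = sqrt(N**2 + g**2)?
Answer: sqrt(4350 - 98*sqrt(2)) ≈ 64.895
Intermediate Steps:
C(r) = 3*I (C(r) = sqrt(-9) = 3*I)
L(l) = -60 (L(l) = 8 - 68 = -60)
sqrt(-98*(B(1, -1) - 45) + L(C(-4))) = sqrt(-98*(sqrt(1**2 + (-1)**2) - 45) - 60) = sqrt(-98*(sqrt(1 + 1) - 45) - 60) = sqrt(-98*(sqrt(2) - 45) - 60) = sqrt(-98*(-45 + sqrt(2)) - 60) = sqrt((4410 - 98*sqrt(2)) - 60) = sqrt(4350 - 98*sqrt(2))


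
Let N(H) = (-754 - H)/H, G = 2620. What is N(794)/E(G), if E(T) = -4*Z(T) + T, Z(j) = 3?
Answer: -387/517688 ≈ -0.00074755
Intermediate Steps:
N(H) = (-754 - H)/H
E(T) = -12 + T (E(T) = -4*3 + T = -12 + T)
N(794)/E(G) = ((-754 - 1*794)/794)/(-12 + 2620) = ((-754 - 794)/794)/2608 = ((1/794)*(-1548))*(1/2608) = -774/397*1/2608 = -387/517688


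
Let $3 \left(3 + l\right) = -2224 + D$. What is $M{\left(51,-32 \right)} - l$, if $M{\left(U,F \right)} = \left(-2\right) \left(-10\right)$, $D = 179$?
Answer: $\frac{2114}{3} \approx 704.67$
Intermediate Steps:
$M{\left(U,F \right)} = 20$
$l = - \frac{2054}{3}$ ($l = -3 + \frac{-2224 + 179}{3} = -3 + \frac{1}{3} \left(-2045\right) = -3 - \frac{2045}{3} = - \frac{2054}{3} \approx -684.67$)
$M{\left(51,-32 \right)} - l = 20 - - \frac{2054}{3} = 20 + \frac{2054}{3} = \frac{2114}{3}$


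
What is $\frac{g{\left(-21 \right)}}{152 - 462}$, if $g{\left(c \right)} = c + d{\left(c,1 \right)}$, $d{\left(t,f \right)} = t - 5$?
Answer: $\frac{47}{310} \approx 0.15161$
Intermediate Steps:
$d{\left(t,f \right)} = -5 + t$
$g{\left(c \right)} = -5 + 2 c$ ($g{\left(c \right)} = c + \left(-5 + c\right) = -5 + 2 c$)
$\frac{g{\left(-21 \right)}}{152 - 462} = \frac{-5 + 2 \left(-21\right)}{152 - 462} = \frac{-5 - 42}{-310} = \left(-47\right) \left(- \frac{1}{310}\right) = \frac{47}{310}$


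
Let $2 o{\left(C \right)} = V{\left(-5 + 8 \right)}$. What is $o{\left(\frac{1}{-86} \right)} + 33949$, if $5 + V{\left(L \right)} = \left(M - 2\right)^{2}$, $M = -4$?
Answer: $\frac{67929}{2} \approx 33965.0$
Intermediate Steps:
$V{\left(L \right)} = 31$ ($V{\left(L \right)} = -5 + \left(-4 - 2\right)^{2} = -5 + \left(-6\right)^{2} = -5 + 36 = 31$)
$o{\left(C \right)} = \frac{31}{2}$ ($o{\left(C \right)} = \frac{1}{2} \cdot 31 = \frac{31}{2}$)
$o{\left(\frac{1}{-86} \right)} + 33949 = \frac{31}{2} + 33949 = \frac{67929}{2}$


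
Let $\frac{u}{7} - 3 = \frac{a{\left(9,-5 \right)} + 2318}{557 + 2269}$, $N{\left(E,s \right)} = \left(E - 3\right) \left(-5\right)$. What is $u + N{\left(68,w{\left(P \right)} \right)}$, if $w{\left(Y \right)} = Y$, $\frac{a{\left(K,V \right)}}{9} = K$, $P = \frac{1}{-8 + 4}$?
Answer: $- \frac{842311}{2826} \approx -298.06$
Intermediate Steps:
$P = - \frac{1}{4}$ ($P = \frac{1}{-4} = - \frac{1}{4} \approx -0.25$)
$a{\left(K,V \right)} = 9 K$
$N{\left(E,s \right)} = 15 - 5 E$ ($N{\left(E,s \right)} = \left(-3 + E\right) \left(-5\right) = 15 - 5 E$)
$u = \frac{76139}{2826}$ ($u = 21 + 7 \frac{9 \cdot 9 + 2318}{557 + 2269} = 21 + 7 \frac{81 + 2318}{2826} = 21 + 7 \cdot 2399 \cdot \frac{1}{2826} = 21 + 7 \cdot \frac{2399}{2826} = 21 + \frac{16793}{2826} = \frac{76139}{2826} \approx 26.942$)
$u + N{\left(68,w{\left(P \right)} \right)} = \frac{76139}{2826} + \left(15 - 340\right) = \frac{76139}{2826} - 325 = - \frac{842311}{2826}$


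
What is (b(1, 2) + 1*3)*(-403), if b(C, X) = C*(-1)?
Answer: -806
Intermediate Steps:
b(C, X) = -C
(b(1, 2) + 1*3)*(-403) = (-1*1 + 1*3)*(-403) = (-1 + 3)*(-403) = 2*(-403) = -806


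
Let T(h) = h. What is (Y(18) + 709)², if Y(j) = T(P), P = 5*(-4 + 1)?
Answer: 481636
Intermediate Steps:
P = -15 (P = 5*(-3) = -15)
Y(j) = -15
(Y(18) + 709)² = (-15 + 709)² = 694² = 481636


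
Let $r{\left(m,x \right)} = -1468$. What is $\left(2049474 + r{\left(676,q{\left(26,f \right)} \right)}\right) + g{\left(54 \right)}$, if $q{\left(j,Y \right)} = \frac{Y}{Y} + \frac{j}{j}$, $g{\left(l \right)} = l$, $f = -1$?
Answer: $2048060$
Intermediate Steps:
$q{\left(j,Y \right)} = 2$ ($q{\left(j,Y \right)} = 1 + 1 = 2$)
$\left(2049474 + r{\left(676,q{\left(26,f \right)} \right)}\right) + g{\left(54 \right)} = \left(2049474 - 1468\right) + 54 = 2048006 + 54 = 2048060$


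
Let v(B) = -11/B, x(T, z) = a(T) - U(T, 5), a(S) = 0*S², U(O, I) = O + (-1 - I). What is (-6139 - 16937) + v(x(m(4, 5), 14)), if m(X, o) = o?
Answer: -23087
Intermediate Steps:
U(O, I) = -1 + O - I
a(S) = 0
x(T, z) = 6 - T (x(T, z) = 0 - (-1 + T - 1*5) = 0 - (-1 + T - 5) = 0 - (-6 + T) = 0 + (6 - T) = 6 - T)
(-6139 - 16937) + v(x(m(4, 5), 14)) = (-6139 - 16937) - 11/(6 - 1*5) = -23076 - 11/(6 - 5) = -23076 - 11/1 = -23076 - 11*1 = -23076 - 11 = -23087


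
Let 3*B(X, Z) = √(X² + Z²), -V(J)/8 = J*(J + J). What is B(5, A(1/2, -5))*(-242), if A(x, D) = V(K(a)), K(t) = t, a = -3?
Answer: -242*√20761/3 ≈ -11623.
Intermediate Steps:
V(J) = -16*J² (V(J) = -8*J*(J + J) = -8*J*2*J = -16*J²)
A(x, D) = -144 (A(x, D) = -16*(-3)² = -16*9 = -144)
B(X, Z) = √(X² + Z²)/3
B(5, A(1/2, -5))*(-242) = (√(5² + (-144)²)/3)*(-242) = (√(25 + 20736)/3)*(-242) = (√20761/3)*(-242) = -242*√20761/3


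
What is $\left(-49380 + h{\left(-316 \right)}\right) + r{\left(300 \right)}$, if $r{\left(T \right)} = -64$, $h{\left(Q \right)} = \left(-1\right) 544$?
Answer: $-49988$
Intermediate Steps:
$h{\left(Q \right)} = -544$
$\left(-49380 + h{\left(-316 \right)}\right) + r{\left(300 \right)} = \left(-49380 - 544\right) - 64 = -49924 - 64 = -49988$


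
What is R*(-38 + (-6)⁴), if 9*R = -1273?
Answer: -1601434/9 ≈ -1.7794e+5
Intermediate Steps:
R = -1273/9 (R = (⅑)*(-1273) = -1273/9 ≈ -141.44)
R*(-38 + (-6)⁴) = -1273*(-38 + (-6)⁴)/9 = -1273*(-38 + 1296)/9 = -1273/9*1258 = -1601434/9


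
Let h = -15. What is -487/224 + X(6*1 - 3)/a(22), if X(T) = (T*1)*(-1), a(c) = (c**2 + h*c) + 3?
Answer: -77131/35168 ≈ -2.1932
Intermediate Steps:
a(c) = 3 + c**2 - 15*c (a(c) = (c**2 - 15*c) + 3 = 3 + c**2 - 15*c)
X(T) = -T (X(T) = T*(-1) = -T)
-487/224 + X(6*1 - 3)/a(22) = -487/224 + (-(6*1 - 3))/(3 + 22**2 - 15*22) = -487*1/224 + (-(6 - 3))/(3 + 484 - 330) = -487/224 - 1*3/157 = -487/224 - 3*1/157 = -487/224 - 3/157 = -77131/35168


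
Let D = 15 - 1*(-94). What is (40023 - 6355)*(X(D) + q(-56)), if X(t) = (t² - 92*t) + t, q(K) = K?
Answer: 64171208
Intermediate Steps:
D = 109 (D = 15 + 94 = 109)
X(t) = t² - 91*t
(40023 - 6355)*(X(D) + q(-56)) = (40023 - 6355)*(109*(-91 + 109) - 56) = 33668*(109*18 - 56) = 33668*(1962 - 56) = 33668*1906 = 64171208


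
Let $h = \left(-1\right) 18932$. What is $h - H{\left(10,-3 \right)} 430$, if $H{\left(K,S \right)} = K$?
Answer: $-23232$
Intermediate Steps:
$h = -18932$
$h - H{\left(10,-3 \right)} 430 = -18932 - 10 \cdot 430 = -18932 - 4300 = -23232$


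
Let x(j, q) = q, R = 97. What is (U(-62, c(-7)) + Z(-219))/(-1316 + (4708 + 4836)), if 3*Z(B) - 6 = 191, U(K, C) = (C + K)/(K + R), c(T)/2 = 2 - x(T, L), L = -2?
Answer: 6733/863940 ≈ 0.0077934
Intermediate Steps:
c(T) = 8 (c(T) = 2*(2 - 1*(-2)) = 2*(2 + 2) = 2*4 = 8)
U(K, C) = (C + K)/(97 + K) (U(K, C) = (C + K)/(K + 97) = (C + K)/(97 + K))
Z(B) = 197/3 (Z(B) = 2 + (1/3)*191 = 2 + 191/3 = 197/3)
(U(-62, c(-7)) + Z(-219))/(-1316 + (4708 + 4836)) = ((8 - 62)/(97 - 62) + 197/3)/(-1316 + (4708 + 4836)) = (-54/35 + 197/3)/(-1316 + 9544) = ((1/35)*(-54) + 197/3)/8228 = (-54/35 + 197/3)*(1/8228) = (6733/105)*(1/8228) = 6733/863940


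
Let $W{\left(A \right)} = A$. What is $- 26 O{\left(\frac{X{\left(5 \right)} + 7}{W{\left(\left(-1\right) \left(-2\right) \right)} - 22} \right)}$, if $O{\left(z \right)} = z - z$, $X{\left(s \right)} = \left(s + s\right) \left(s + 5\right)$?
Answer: $0$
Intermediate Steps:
$X{\left(s \right)} = 2 s \left(5 + s\right)$
$O{\left(z \right)} = 0$
$- 26 O{\left(\frac{X{\left(5 \right)} + 7}{W{\left(\left(-1\right) \left(-2\right) \right)} - 22} \right)} = \left(-26\right) 0 = 0$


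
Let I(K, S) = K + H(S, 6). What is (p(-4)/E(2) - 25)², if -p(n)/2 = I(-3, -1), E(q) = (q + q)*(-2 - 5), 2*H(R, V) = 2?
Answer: 30976/49 ≈ 632.16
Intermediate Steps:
H(R, V) = 1 (H(R, V) = (½)*2 = 1)
I(K, S) = 1 + K (I(K, S) = K + 1 = 1 + K)
E(q) = -14*q (E(q) = (2*q)*(-7) = -14*q)
p(n) = 4 (p(n) = -2*(1 - 3) = -2*(-2) = 4)
(p(-4)/E(2) - 25)² = (4/((-14*2)) - 25)² = (4/(-28) - 25)² = (4*(-1/28) - 25)² = (-⅐ - 25)² = (-176/7)² = 30976/49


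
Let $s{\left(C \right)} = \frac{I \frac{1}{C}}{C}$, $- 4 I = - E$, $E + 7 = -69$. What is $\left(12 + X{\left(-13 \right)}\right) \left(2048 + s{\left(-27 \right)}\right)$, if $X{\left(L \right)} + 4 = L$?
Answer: $- \frac{7464865}{729} \approx -10240.0$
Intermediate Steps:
$E = -76$ ($E = -7 - 69 = -76$)
$X{\left(L \right)} = -4 + L$
$I = -19$ ($I = - \frac{\left(-1\right) \left(-76\right)}{4} = \left(- \frac{1}{4}\right) 76 = -19$)
$s{\left(C \right)} = - \frac{19}{C^{2}}$ ($s{\left(C \right)} = \frac{\left(-19\right) \frac{1}{C}}{C} = - \frac{19}{C^{2}}$)
$\left(12 + X{\left(-13 \right)}\right) \left(2048 + s{\left(-27 \right)}\right) = \left(12 - 17\right) \left(2048 - \frac{19}{729}\right) = - 5 \left(2048 - \frac{19}{729}\right) = \left(-5\right) \frac{1492973}{729} = - \frac{7464865}{729}$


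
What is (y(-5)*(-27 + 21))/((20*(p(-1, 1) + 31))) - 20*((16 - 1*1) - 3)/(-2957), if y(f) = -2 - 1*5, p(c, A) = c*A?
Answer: 44699/295700 ≈ 0.15116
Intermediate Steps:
p(c, A) = A*c
y(f) = -7 (y(f) = -2 - 5 = -7)
(y(-5)*(-27 + 21))/((20*(p(-1, 1) + 31))) - 20*((16 - 1*1) - 3)/(-2957) = (-7*(-27 + 21))/((20*(1*(-1) + 31))) - 20*((16 - 1*1) - 3)/(-2957) = (-7*(-6))/((20*(-1 + 31))) - 20*((16 - 1) - 3)*(-1/2957) = 42/((20*30)) - 20*(15 - 3)*(-1/2957) = 42/600 - 20*12*(-1/2957) = 42*(1/600) - 240*(-1/2957) = 7/100 + 240/2957 = 44699/295700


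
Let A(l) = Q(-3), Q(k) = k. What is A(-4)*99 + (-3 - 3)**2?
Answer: -261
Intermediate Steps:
A(l) = -3
A(-4)*99 + (-3 - 3)**2 = -3*99 + (-3 - 3)**2 = -297 + (-6)**2 = -297 + 36 = -261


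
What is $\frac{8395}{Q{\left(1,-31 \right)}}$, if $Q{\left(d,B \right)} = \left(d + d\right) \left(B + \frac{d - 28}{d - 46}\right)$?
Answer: $- \frac{41975}{304} \approx -138.08$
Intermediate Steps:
$Q{\left(d,B \right)} = 2 d \left(B + \frac{-28 + d}{-46 + d}\right)$
$\frac{8395}{Q{\left(1,-31 \right)}} = \frac{8395}{2 \cdot 1 \frac{1}{-46 + 1} \left(-28 + 1 - -1426 - 31\right)} = \frac{8395}{2 \cdot 1 \frac{1}{-45} \left(-28 + 1 + 1426 - 31\right)} = \frac{8395}{2 \cdot 1 \left(- \frac{1}{45}\right) 1368} = \frac{8395}{- \frac{304}{5}} = 8395 \left(- \frac{5}{304}\right) = - \frac{41975}{304}$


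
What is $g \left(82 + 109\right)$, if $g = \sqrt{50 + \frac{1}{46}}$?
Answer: $\frac{191 \sqrt{105846}}{46} \approx 1350.9$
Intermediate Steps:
$g = \frac{\sqrt{105846}}{46}$ ($g = \sqrt{50 + \frac{1}{46}} = \sqrt{\frac{2301}{46}} = \frac{\sqrt{105846}}{46} \approx 7.0726$)
$g \left(82 + 109\right) = \frac{\sqrt{105846}}{46} \left(82 + 109\right) = \frac{\sqrt{105846}}{46} \cdot 191 = \frac{191 \sqrt{105846}}{46}$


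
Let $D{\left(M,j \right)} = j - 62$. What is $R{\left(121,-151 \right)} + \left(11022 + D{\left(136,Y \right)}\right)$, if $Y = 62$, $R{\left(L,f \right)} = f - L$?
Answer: $10750$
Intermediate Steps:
$D{\left(M,j \right)} = -62 + j$ ($D{\left(M,j \right)} = j - 62 = -62 + j$)
$R{\left(121,-151 \right)} + \left(11022 + D{\left(136,Y \right)}\right) = \left(-151 - 121\right) + \left(11022 + \left(-62 + 62\right)\right) = \left(-151 - 121\right) + \left(11022 + 0\right) = -272 + 11022 = 10750$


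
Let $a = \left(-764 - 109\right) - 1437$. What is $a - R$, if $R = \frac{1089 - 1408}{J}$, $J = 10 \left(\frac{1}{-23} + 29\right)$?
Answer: $- \frac{15377263}{6660} \approx -2308.9$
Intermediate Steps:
$J = \frac{6660}{23}$ ($J = 10 \left(- \frac{1}{23} + 29\right) = 10 \cdot \frac{666}{23} = \frac{6660}{23} \approx 289.57$)
$a = -2310$ ($a = \left(-764 - 109\right) - 1437 = -873 - 1437 = -2310$)
$R = - \frac{7337}{6660}$ ($R = \frac{1089 - 1408}{\frac{6660}{23}} = \left(1089 - 1408\right) \frac{23}{6660} = \left(-319\right) \frac{23}{6660} = - \frac{7337}{6660} \approx -1.1017$)
$a - R = -2310 - - \frac{7337}{6660} = -2310 + \frac{7337}{6660} = - \frac{15377263}{6660}$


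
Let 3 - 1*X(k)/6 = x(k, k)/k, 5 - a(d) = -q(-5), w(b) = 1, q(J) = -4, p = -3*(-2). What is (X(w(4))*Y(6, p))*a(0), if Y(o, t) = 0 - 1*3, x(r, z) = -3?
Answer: -108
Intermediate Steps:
p = 6
a(d) = 1 (a(d) = 5 - (-1)*(-4) = 5 - 1*4 = 5 - 4 = 1)
X(k) = 18 + 18/k (X(k) = 18 - (-18)/k = 18 + 18/k)
Y(o, t) = -3 (Y(o, t) = 0 - 3 = -3)
(X(w(4))*Y(6, p))*a(0) = ((18 + 18/1)*(-3))*1 = ((18 + 18*1)*(-3))*1 = ((18 + 18)*(-3))*1 = (36*(-3))*1 = -108*1 = -108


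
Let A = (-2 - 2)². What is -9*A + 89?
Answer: -55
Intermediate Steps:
A = 16 (A = (-4)² = 16)
-9*A + 89 = -9*16 + 89 = -144 + 89 = -55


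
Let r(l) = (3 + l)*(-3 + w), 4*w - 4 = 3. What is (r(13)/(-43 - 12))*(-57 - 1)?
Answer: -232/11 ≈ -21.091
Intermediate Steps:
w = 7/4 (w = 1 + (¼)*3 = 1 + ¾ = 7/4 ≈ 1.7500)
r(l) = -15/4 - 5*l/4 (r(l) = (3 + l)*(-3 + 7/4) = (3 + l)*(-5/4) = -15/4 - 5*l/4)
(r(13)/(-43 - 12))*(-57 - 1) = ((-15/4 - 5/4*13)/(-43 - 12))*(-57 - 1) = ((-15/4 - 65/4)/(-55))*(-58) = -20*(-1/55)*(-58) = (4/11)*(-58) = -232/11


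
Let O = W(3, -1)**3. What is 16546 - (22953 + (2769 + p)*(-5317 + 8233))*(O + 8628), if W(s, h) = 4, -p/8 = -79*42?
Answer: -743163036866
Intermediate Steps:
p = 26544 (p = -(-632)*42 = -8*(-3318) = 26544)
O = 64 (O = 4**3 = 64)
16546 - (22953 + (2769 + p)*(-5317 + 8233))*(O + 8628) = 16546 - (22953 + (2769 + 26544)*(-5317 + 8233))*(64 + 8628) = 16546 - (22953 + 29313*2916)*8692 = 16546 - (22953 + 85476708)*8692 = 16546 - 85499661*8692 = 16546 - 1*743163053412 = 16546 - 743163053412 = -743163036866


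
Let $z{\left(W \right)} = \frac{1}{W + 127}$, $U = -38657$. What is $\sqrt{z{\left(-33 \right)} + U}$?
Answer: $\frac{i \sqrt{341573158}}{94} \approx 196.61 i$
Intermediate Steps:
$z{\left(W \right)} = \frac{1}{127 + W}$
$\sqrt{z{\left(-33 \right)} + U} = \sqrt{\frac{1}{127 - 33} - 38657} = \sqrt{\frac{1}{94} - 38657} = \sqrt{- \frac{3633757}{94}} = \frac{i \sqrt{341573158}}{94}$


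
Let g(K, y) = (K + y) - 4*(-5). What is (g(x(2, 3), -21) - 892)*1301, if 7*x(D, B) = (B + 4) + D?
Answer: -8120842/7 ≈ -1.1601e+6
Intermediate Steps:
x(D, B) = 4/7 + B/7 + D/7 (x(D, B) = ((B + 4) + D)/7 = ((4 + B) + D)/7 = (4 + B + D)/7 = 4/7 + B/7 + D/7)
g(K, y) = 20 + K + y (g(K, y) = (K + y) + 20 = 20 + K + y)
(g(x(2, 3), -21) - 892)*1301 = ((20 + (4/7 + (1/7)*3 + (1/7)*2) - 21) - 892)*1301 = ((20 + (4/7 + 3/7 + 2/7) - 21) - 892)*1301 = ((20 + 9/7 - 21) - 892)*1301 = (2/7 - 892)*1301 = -6242/7*1301 = -8120842/7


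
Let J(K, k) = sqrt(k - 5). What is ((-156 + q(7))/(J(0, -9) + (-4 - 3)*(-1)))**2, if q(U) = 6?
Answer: 22500/(7 + I*sqrt(14))**2 ≈ 198.41 - 296.96*I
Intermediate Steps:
J(K, k) = sqrt(-5 + k)
((-156 + q(7))/(J(0, -9) + (-4 - 3)*(-1)))**2 = ((-156 + 6)/(sqrt(-5 - 9) + (-4 - 3)*(-1)))**2 = (-150/(sqrt(-14) - 7*(-1)))**2 = (-150/(I*sqrt(14) + 7))**2 = (-150/(7 + I*sqrt(14)))**2 = 22500/(7 + I*sqrt(14))**2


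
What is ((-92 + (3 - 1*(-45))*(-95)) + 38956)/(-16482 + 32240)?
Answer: 17152/7879 ≈ 2.1769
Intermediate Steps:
((-92 + (3 - 1*(-45))*(-95)) + 38956)/(-16482 + 32240) = ((-92 + (3 + 45)*(-95)) + 38956)/15758 = ((-92 + 48*(-95)) + 38956)*(1/15758) = ((-92 - 4560) + 38956)*(1/15758) = (-4652 + 38956)*(1/15758) = 34304*(1/15758) = 17152/7879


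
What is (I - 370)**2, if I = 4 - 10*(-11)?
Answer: 65536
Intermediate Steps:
I = 114 (I = 4 + 110 = 114)
(I - 370)**2 = (114 - 370)**2 = (-256)**2 = 65536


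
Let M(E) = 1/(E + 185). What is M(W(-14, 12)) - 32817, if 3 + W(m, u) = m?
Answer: -5513255/168 ≈ -32817.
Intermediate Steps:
W(m, u) = -3 + m
M(E) = 1/(185 + E)
M(W(-14, 12)) - 32817 = 1/(185 + (-3 - 14)) - 32817 = 1/(185 - 17) - 32817 = 1/168 - 32817 = -5513255/168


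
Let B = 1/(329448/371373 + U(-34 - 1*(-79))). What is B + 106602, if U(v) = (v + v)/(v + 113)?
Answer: 1518668161007/14246059 ≈ 1.0660e+5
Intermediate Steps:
U(v) = 2*v/(113 + v) (U(v) = (2*v)/(113 + v) = 2*v/(113 + v))
B = 9779489/14246059 (B = 1/(329448/371373 + 2*(-34 - 1*(-79))/(113 + (-34 - 1*(-79)))) = 1/(329448*(1/371373) + 2*(-34 + 79)/(113 + (-34 + 79))) = 1/(109816/123791 + 2*45/(113 + 45)) = 1/(109816/123791 + 2*45/158) = 1/(109816/123791 + 2*45*(1/158)) = 1/(109816/123791 + 45/79) = 1/(14246059/9779489) = 9779489/14246059 ≈ 0.68647)
B + 106602 = 9779489/14246059 + 106602 = 1518668161007/14246059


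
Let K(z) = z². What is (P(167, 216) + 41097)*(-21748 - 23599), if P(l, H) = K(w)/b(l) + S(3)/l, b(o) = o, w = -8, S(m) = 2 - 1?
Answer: -311228432608/167 ≈ -1.8636e+9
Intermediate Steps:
S(m) = 1
P(l, H) = 65/l (P(l, H) = (-8)²/l + 1/l = 64/l + 1/l = 65/l)
(P(167, 216) + 41097)*(-21748 - 23599) = (65/167 + 41097)*(-21748 - 23599) = (65*(1/167) + 41097)*(-45347) = (65/167 + 41097)*(-45347) = (6863264/167)*(-45347) = -311228432608/167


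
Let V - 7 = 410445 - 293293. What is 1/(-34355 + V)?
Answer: 1/82804 ≈ 1.2077e-5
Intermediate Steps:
V = 117159 (V = 7 + (410445 - 293293) = 7 + 117152 = 117159)
1/(-34355 + V) = 1/(-34355 + 117159) = 1/82804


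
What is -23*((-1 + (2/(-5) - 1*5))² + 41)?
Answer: -47127/25 ≈ -1885.1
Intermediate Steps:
-23*((-1 + (2/(-5) - 1*5))² + 41) = -23*((-1 + (2*(-⅕) - 5))² + 41) = -23*((-1 + (-⅖ - 5))² + 41) = -23*((-1 - 27/5)² + 41) = -23*((-32/5)² + 41) = -23*(1024/25 + 41) = -23*2049/25 = -47127/25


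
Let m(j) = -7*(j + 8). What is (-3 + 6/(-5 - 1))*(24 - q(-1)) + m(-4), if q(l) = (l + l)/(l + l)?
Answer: -120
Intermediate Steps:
q(l) = 1 (q(l) = (2*l)/((2*l)) = (2*l)*(1/(2*l)) = 1)
m(j) = -56 - 7*j (m(j) = -7*(8 + j) = -56 - 7*j)
(-3 + 6/(-5 - 1))*(24 - q(-1)) + m(-4) = (-3 + 6/(-5 - 1))*(24 - 1*1) + (-56 - 7*(-4)) = (-3 + 6/(-6))*(24 - 1) + (-56 + 28) = (-3 - 1/6*6)*23 - 28 = (-3 - 1)*23 - 28 = -4*23 - 28 = -92 - 28 = -120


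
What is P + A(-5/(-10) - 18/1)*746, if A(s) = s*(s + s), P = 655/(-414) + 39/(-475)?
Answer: 89853973979/196650 ≈ 4.5692e+5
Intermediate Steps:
P = -327271/196650 (P = 655*(-1/414) + 39*(-1/475) = -655/414 - 39/475 = -327271/196650 ≈ -1.6642)
A(s) = 2*s**2 (A(s) = s*(2*s) = 2*s**2)
P + A(-5/(-10) - 18/1)*746 = -327271/196650 + (2*(-5/(-10) - 18/1)**2)*746 = -327271/196650 + (2*(-5*(-1/10) - 18*1)**2)*746 = -327271/196650 + (2*(1/2 - 18)**2)*746 = -327271/196650 + (2*(-35/2)**2)*746 = -327271/196650 + (2*(1225/4))*746 = -327271/196650 + (1225/2)*746 = -327271/196650 + 456925 = 89853973979/196650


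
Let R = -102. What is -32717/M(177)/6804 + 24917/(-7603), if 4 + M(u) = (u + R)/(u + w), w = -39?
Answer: -7756864733/4112599554 ≈ -1.8861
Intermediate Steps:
M(u) = -4 + (-102 + u)/(-39 + u) (M(u) = -4 + (u - 102)/(u - 39) = -4 + (-102 + u)/(-39 + u))
-32717/M(177)/6804 + 24917/(-7603) = -32717*(-39 + 177)/(3*(18 - 1*177))/6804 + 24917/(-7603) = -32717*46/(18 - 177)*(1/6804) + 24917*(-1/7603) = -32717/(3*(1/138)*(-159))*(1/6804) - 24917/7603 = -32717/(-159/46)*(1/6804) - 24917/7603 = -32717*(-46/159)*(1/6804) - 24917/7603 = (1504982/159)*(1/6804) - 24917/7603 = 752491/540918 - 24917/7603 = -7756864733/4112599554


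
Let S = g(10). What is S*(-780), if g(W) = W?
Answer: -7800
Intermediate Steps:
S = 10
S*(-780) = 10*(-780) = -7800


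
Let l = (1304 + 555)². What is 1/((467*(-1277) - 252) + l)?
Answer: 1/2859270 ≈ 3.4974e-7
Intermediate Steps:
l = 3455881 (l = 1859² = 3455881)
1/((467*(-1277) - 252) + l) = 1/((467*(-1277) - 252) + 3455881) = 1/((-596359 - 252) + 3455881) = 1/(-596611 + 3455881) = 1/2859270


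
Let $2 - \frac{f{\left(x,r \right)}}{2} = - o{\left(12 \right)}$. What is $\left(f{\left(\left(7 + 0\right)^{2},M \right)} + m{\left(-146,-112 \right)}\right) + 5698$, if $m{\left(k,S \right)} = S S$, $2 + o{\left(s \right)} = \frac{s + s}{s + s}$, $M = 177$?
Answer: $18244$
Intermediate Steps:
$o{\left(s \right)} = -1$ ($o{\left(s \right)} = -2 + \frac{s + s}{s + s} = -2 + \frac{2 s}{2 s} = -2 + 2 s \frac{1}{2 s} = -2 + 1 = -1$)
$m{\left(k,S \right)} = S^{2}$
$f{\left(x,r \right)} = 2$ ($f{\left(x,r \right)} = 4 - 2 \left(\left(-1\right) \left(-1\right)\right) = 4 - 2 = 2$)
$\left(f{\left(\left(7 + 0\right)^{2},M \right)} + m{\left(-146,-112 \right)}\right) + 5698 = \left(2 + \left(-112\right)^{2}\right) + 5698 = \left(2 + 12544\right) + 5698 = 12546 + 5698 = 18244$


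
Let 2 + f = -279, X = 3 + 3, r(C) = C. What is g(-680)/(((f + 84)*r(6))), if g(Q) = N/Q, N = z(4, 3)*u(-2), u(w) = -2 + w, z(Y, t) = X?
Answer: -1/33490 ≈ -2.9860e-5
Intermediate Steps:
X = 6
z(Y, t) = 6
f = -281 (f = -2 - 279 = -281)
N = -24 (N = 6*(-2 - 2) = 6*(-4) = -24)
g(Q) = -24/Q
g(-680)/(((f + 84)*r(6))) = (-24/(-680))/(((-281 + 84)*6)) = (-24*(-1/680))/((-197*6)) = (3/85)/(-1182) = (3/85)*(-1/1182) = -1/33490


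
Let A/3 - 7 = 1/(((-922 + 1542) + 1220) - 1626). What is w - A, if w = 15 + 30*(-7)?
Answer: -46227/214 ≈ -216.01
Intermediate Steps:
A = 4497/214 (A = 21 + 3/(((-922 + 1542) + 1220) - 1626) = 21 + 3/((620 + 1220) - 1626) = 21 + 3/(1840 - 1626) = 21 + 3/214 = 4497/214 ≈ 21.014)
w = -195 (w = 15 - 210 = -195)
w - A = -195 - 1*4497/214 = -195 - 4497/214 = -46227/214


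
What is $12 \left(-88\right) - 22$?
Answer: $-1078$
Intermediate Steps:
$12 \left(-88\right) - 22 = -1056 - 22 = -1078$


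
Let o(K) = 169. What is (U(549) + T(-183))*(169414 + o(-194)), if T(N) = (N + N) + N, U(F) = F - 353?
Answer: -59862799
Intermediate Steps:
U(F) = -353 + F
T(N) = 3*N (T(N) = 2*N + N = 3*N)
(U(549) + T(-183))*(169414 + o(-194)) = ((-353 + 549) + 3*(-183))*(169414 + 169) = (196 - 549)*169583 = -353*169583 = -59862799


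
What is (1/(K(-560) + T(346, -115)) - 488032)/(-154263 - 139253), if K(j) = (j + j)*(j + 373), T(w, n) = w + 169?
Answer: 102464758559/61625151780 ≈ 1.6627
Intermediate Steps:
T(w, n) = 169 + w
K(j) = 2*j*(373 + j) (K(j) = (2*j)*(373 + j) = 2*j*(373 + j))
(1/(K(-560) + T(346, -115)) - 488032)/(-154263 - 139253) = (1/(2*(-560)*(373 - 560) + (169 + 346)) - 488032)/(-154263 - 139253) = (1/(2*(-560)*(-187) + 515) - 488032)/(-293516) = (1/(209440 + 515) - 488032)*(-1/293516) = (1/209955 - 488032)*(-1/293516) = -102464758559/209955*(-1/293516) = 102464758559/61625151780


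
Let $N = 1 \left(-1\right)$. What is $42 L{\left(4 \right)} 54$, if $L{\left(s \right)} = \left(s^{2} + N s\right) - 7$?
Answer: $11340$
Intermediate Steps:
$N = -1$
$L{\left(s \right)} = -7 + s^{2} - s$ ($L{\left(s \right)} = \left(s^{2} - s\right) - 7 = -7 + s^{2} - s$)
$42 L{\left(4 \right)} 54 = 42 \left(-7 + 4^{2} - 4\right) 54 = 42 \left(-7 + 16 - 4\right) 54 = 42 \cdot 5 \cdot 54 = 210 \cdot 54 = 11340$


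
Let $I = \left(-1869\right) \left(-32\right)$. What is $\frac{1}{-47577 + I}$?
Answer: $\frac{1}{12231} \approx 8.1759 \cdot 10^{-5}$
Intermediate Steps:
$I = 59808$
$\frac{1}{-47577 + I} = \frac{1}{-47577 + 59808} = \frac{1}{12231}$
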